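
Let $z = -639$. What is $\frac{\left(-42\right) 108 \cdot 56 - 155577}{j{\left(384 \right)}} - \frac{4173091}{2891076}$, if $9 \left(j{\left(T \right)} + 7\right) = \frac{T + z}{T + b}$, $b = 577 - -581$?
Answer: $\frac{5477809452561071}{93864564492} \approx 58359.0$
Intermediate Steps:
$b = 1158$ ($b = 577 + 581 = 1158$)
$j{\left(T \right)} = -7 + \frac{-639 + T}{9 \left(1158 + T\right)}$ ($j{\left(T \right)} = -7 + \frac{\left(T - 639\right) \frac{1}{T + 1158}}{9} = -7 + \frac{\left(-639 + T\right) \frac{1}{1158 + T}}{9} = -7 + \frac{\frac{1}{1158 + T} \left(-639 + T\right)}{9} = -7 + \frac{-639 + T}{9 \left(1158 + T\right)}$)
$\frac{\left(-42\right) 108 \cdot 56 - 155577}{j{\left(384 \right)}} - \frac{4173091}{2891076} = \frac{\left(-42\right) 108 \cdot 56 - 155577}{\frac{1}{9} \frac{1}{1158 + 384} \left(-73593 - 23808\right)} - \frac{4173091}{2891076} = \frac{\left(-4536\right) 56 - 155577}{\frac{1}{9} \cdot \frac{1}{1542} \left(-73593 - 23808\right)} - \frac{4173091}{2891076} = \frac{-254016 - 155577}{\frac{1}{9} \cdot \frac{1}{1542} \left(-97401\right)} - \frac{4173091}{2891076} = - \frac{409593}{- \frac{32467}{4626}} - \frac{4173091}{2891076} = \left(-409593\right) \left(- \frac{4626}{32467}\right) - \frac{4173091}{2891076} = \frac{1894777218}{32467} - \frac{4173091}{2891076} = \frac{5477809452561071}{93864564492}$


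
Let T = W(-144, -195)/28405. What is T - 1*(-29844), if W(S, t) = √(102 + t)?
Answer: 29844 + I*√93/28405 ≈ 29844.0 + 0.00033951*I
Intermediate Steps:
T = I*√93/28405 (T = √(102 - 195)/28405 = √(-93)*(1/28405) = (I*√93)*(1/28405) = I*√93/28405 ≈ 0.00033951*I)
T - 1*(-29844) = I*√93/28405 - 1*(-29844) = I*√93/28405 + 29844 = 29844 + I*√93/28405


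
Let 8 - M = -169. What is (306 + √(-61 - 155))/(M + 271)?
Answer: 153/224 + 3*I*√6/224 ≈ 0.68304 + 0.032806*I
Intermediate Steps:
M = 177 (M = 8 - 1*(-169) = 8 + 169 = 177)
(306 + √(-61 - 155))/(M + 271) = (306 + √(-61 - 155))/(177 + 271) = (306 + √(-216))/448 = (306 + 6*I*√6)*(1/448) = 153/224 + 3*I*√6/224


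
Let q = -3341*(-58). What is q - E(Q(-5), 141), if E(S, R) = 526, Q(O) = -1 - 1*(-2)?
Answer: 193252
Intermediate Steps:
Q(O) = 1 (Q(O) = -1 + 2 = 1)
q = 193778
q - E(Q(-5), 141) = 193778 - 1*526 = 193778 - 526 = 193252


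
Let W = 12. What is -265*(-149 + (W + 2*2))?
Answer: 35245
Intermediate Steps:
-265*(-149 + (W + 2*2)) = -265*(-149 + (12 + 2*2)) = -265*(-149 + (12 + 4)) = -265*(-149 + 16) = -265*(-133) = 35245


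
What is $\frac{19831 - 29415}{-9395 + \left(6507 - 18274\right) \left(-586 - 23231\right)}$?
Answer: $- \frac{2396}{70061311} \approx -3.4199 \cdot 10^{-5}$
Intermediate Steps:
$\frac{19831 - 29415}{-9395 + \left(6507 - 18274\right) \left(-586 - 23231\right)} = - \frac{9584}{-9395 - -280254639} = - \frac{9584}{-9395 + 280254639} = - \frac{9584}{280245244} = \left(-9584\right) \frac{1}{280245244} = - \frac{2396}{70061311}$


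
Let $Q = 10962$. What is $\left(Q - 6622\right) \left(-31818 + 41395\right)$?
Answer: $41564180$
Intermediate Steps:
$\left(Q - 6622\right) \left(-31818 + 41395\right) = \left(10962 - 6622\right) \left(-31818 + 41395\right) = 4340 \cdot 9577 = 41564180$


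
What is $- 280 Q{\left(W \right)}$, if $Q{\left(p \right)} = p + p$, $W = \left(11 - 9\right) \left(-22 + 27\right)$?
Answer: $-5600$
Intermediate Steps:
$W = 10$ ($W = 2 \cdot 5 = 10$)
$Q{\left(p \right)} = 2 p$
$- 280 Q{\left(W \right)} = - 280 \cdot 2 \cdot 10 = \left(-280\right) 20 = -5600$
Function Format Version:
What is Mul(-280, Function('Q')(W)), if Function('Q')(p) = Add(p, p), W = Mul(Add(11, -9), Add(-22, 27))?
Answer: -5600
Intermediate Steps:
W = 10 (W = Mul(2, 5) = 10)
Function('Q')(p) = Mul(2, p)
Mul(-280, Function('Q')(W)) = Mul(-280, Mul(2, 10)) = Mul(-280, 20) = -5600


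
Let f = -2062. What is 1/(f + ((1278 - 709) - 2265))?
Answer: -1/3758 ≈ -0.00026610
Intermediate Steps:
1/(f + ((1278 - 709) - 2265)) = 1/(-2062 + ((1278 - 709) - 2265)) = 1/(-2062 + (569 - 2265)) = 1/(-2062 - 1696) = 1/(-3758) = -1/3758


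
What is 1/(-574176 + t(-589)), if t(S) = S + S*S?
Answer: -1/227844 ≈ -4.3890e-6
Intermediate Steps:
t(S) = S + S²
1/(-574176 + t(-589)) = 1/(-574176 - 589*(1 - 589)) = 1/(-574176 - 589*(-588)) = 1/(-574176 + 346332) = 1/(-227844) = -1/227844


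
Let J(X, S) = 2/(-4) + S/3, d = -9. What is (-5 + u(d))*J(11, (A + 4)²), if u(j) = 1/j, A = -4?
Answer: 23/9 ≈ 2.5556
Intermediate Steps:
J(X, S) = -½ + S/3 (J(X, S) = 2*(-¼) + S*(⅓) = -½ + S/3)
(-5 + u(d))*J(11, (A + 4)²) = (-5 + 1/(-9))*(-½ + (-4 + 4)²/3) = (-5 - ⅑)*(-½ + (⅓)*0²) = -46*(-½ + (⅓)*0)/9 = -46*(-½ + 0)/9 = -46/9*(-½) = 23/9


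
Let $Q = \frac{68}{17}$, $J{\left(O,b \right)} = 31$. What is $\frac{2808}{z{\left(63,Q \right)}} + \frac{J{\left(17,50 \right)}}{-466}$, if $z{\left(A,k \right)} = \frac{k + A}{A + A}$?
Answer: $\frac{164872451}{31222} \approx 5280.6$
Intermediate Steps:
$Q = 4$ ($Q = 68 \cdot \frac{1}{17} = 4$)
$z{\left(A,k \right)} = \frac{A + k}{2 A}$
$\frac{2808}{z{\left(63,Q \right)}} + \frac{J{\left(17,50 \right)}}{-466} = \frac{2808}{\frac{1}{2} \cdot \frac{1}{63} \left(63 + 4\right)} + \frac{31}{-466} = \frac{2808}{\frac{1}{2} \cdot \frac{1}{63} \cdot 67} + 31 \left(- \frac{1}{466}\right) = \frac{2808}{\frac{67}{126}} - \frac{31}{466} = 2808 \cdot \frac{126}{67} - \frac{31}{466} = \frac{353808}{67} - \frac{31}{466} = \frac{164872451}{31222}$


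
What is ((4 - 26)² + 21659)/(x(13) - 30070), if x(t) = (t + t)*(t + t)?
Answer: -7381/9798 ≈ -0.75332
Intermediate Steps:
x(t) = 4*t² (x(t) = (2*t)*(2*t) = 4*t²)
((4 - 26)² + 21659)/(x(13) - 30070) = ((4 - 26)² + 21659)/(4*13² - 30070) = ((-22)² + 21659)/(4*169 - 30070) = (484 + 21659)/(676 - 30070) = 22143/(-29394) = 22143*(-1/29394) = -7381/9798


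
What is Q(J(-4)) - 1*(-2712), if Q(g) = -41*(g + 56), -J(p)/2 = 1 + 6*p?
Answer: -1470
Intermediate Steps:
J(p) = -2 - 12*p (J(p) = -2*(1 + 6*p) = -2 - 12*p)
Q(g) = -2296 - 41*g (Q(g) = -41*(56 + g) = -2296 - 41*g)
Q(J(-4)) - 1*(-2712) = (-2296 - 41*(-2 - 12*(-4))) - 1*(-2712) = (-2296 - 41*(-2 + 48)) + 2712 = (-2296 - 41*46) + 2712 = (-2296 - 1886) + 2712 = -4182 + 2712 = -1470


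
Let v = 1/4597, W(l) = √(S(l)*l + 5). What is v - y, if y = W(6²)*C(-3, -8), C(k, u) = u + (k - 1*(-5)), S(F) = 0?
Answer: 1/4597 + 6*√5 ≈ 13.417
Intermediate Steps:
C(k, u) = 5 + k + u (C(k, u) = u + (k + 5) = u + (5 + k) = 5 + k + u)
W(l) = √5 (W(l) = √(0*l + 5) = √(0 + 5) = √5)
y = -6*√5 (y = √5*(5 - 3 - 8) = √5*(-6) = -6*√5 ≈ -13.416)
v = 1/4597 ≈ 0.00021753
v - y = 1/4597 - (-6)*√5 = 1/4597 + 6*√5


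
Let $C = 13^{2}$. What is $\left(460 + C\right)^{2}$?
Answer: $395641$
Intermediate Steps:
$C = 169$
$\left(460 + C\right)^{2} = \left(460 + 169\right)^{2} = 629^{2} = 395641$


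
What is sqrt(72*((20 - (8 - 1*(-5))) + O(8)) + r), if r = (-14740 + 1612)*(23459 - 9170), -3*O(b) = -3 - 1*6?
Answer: 6*I*sqrt(5210702) ≈ 13696.0*I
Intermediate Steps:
O(b) = 3 (O(b) = -(-3 - 1*6)/3 = -(-3 - 6)/3 = -1/3*(-9) = 3)
r = -187585992 (r = -13128*14289 = -187585992)
sqrt(72*((20 - (8 - 1*(-5))) + O(8)) + r) = sqrt(72*((20 - (8 - 1*(-5))) + 3) - 187585992) = sqrt(72*((20 - (8 + 5)) + 3) - 187585992) = sqrt(72*((20 - 1*13) + 3) - 187585992) = sqrt(72*((20 - 13) + 3) - 187585992) = sqrt(72*(7 + 3) - 187585992) = sqrt(72*10 - 187585992) = sqrt(720 - 187585992) = sqrt(-187585272) = 6*I*sqrt(5210702)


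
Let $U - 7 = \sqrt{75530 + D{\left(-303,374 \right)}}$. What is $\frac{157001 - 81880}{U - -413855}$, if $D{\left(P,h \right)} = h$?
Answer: $\frac{15544863651}{85640839570} - \frac{150242 \sqrt{1186}}{42820419785} \approx 0.18139$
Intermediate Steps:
$U = 7 + 8 \sqrt{1186}$ ($U = 7 + \sqrt{75530 + 374} = 7 + \sqrt{75904} = 7 + 8 \sqrt{1186} \approx 282.51$)
$\frac{157001 - 81880}{U - -413855} = \frac{157001 - 81880}{\left(7 + 8 \sqrt{1186}\right) - -413855} = \frac{75121}{\left(7 + 8 \sqrt{1186}\right) + 413855} = \frac{75121}{413862 + 8 \sqrt{1186}}$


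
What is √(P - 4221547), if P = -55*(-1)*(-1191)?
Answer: 2*I*√1071763 ≈ 2070.5*I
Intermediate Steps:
P = -65505 (P = 55*(-1191) = -65505)
√(P - 4221547) = √(-65505 - 4221547) = √(-4287052) = 2*I*√1071763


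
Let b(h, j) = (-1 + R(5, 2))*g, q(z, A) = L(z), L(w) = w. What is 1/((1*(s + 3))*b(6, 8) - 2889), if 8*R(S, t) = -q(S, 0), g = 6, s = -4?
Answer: -4/11517 ≈ -0.00034731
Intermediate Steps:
q(z, A) = z
R(S, t) = -S/8 (R(S, t) = (-S)/8 = -S/8)
b(h, j) = -39/4 (b(h, j) = (-1 - 1/8*5)*6 = (-1 - 5/8)*6 = -13/8*6 = -39/4)
1/((1*(s + 3))*b(6, 8) - 2889) = 1/((1*(-4 + 3))*(-39/4) - 2889) = 1/((1*(-1))*(-39/4) - 2889) = 1/(-1*(-39/4) - 2889) = 1/(39/4 - 2889) = 1/(-11517/4) = -4/11517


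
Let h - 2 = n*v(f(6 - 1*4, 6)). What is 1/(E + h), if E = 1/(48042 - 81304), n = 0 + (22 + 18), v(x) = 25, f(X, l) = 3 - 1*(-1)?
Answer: 33262/33328523 ≈ 0.00099800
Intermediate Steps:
f(X, l) = 4 (f(X, l) = 3 + 1 = 4)
n = 40 (n = 0 + 40 = 40)
h = 1002 (h = 2 + 40*25 = 2 + 1000 = 1002)
E = -1/33262 (E = 1/(-33262) = -1/33262 ≈ -3.0064e-5)
1/(E + h) = 1/(-1/33262 + 1002) = 1/(33328523/33262) = 33262/33328523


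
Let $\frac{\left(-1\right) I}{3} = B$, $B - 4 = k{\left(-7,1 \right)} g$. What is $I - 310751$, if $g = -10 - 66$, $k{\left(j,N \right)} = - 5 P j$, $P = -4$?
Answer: $-342683$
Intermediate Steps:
$k{\left(j,N \right)} = 20 j$ ($k{\left(j,N \right)} = \left(-5\right) \left(-4\right) j = 20 j$)
$g = -76$ ($g = -10 - 66 = -76$)
$B = 10644$ ($B = 4 + 20 \left(-7\right) \left(-76\right) = 4 - -10640 = 4 + 10640 = 10644$)
$I = -31932$ ($I = \left(-3\right) 10644 = -31932$)
$I - 310751 = -31932 - 310751 = -342683$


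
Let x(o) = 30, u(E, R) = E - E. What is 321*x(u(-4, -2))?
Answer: 9630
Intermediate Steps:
u(E, R) = 0
321*x(u(-4, -2)) = 321*30 = 9630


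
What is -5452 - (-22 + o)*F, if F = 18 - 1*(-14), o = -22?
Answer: -4044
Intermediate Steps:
F = 32 (F = 18 + 14 = 32)
-5452 - (-22 + o)*F = -5452 - (-22 - 22)*32 = -5452 - (-44)*32 = -5452 - 1*(-1408) = -5452 + 1408 = -4044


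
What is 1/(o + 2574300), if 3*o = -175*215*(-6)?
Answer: 1/2649550 ≈ 3.7742e-7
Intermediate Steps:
o = 75250 (o = (-175*215*(-6))/3 = (-37625*(-6))/3 = (⅓)*225750 = 75250)
1/(o + 2574300) = 1/(75250 + 2574300) = 1/2649550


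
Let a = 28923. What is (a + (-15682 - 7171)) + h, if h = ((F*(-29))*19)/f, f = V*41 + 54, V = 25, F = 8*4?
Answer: 6531898/1079 ≈ 6053.7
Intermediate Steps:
F = 32
f = 1079 (f = 25*41 + 54 = 1025 + 54 = 1079)
h = -17632/1079 (h = ((32*(-29))*19)/1079 = -928*19*(1/1079) = -17632*1/1079 = -17632/1079 ≈ -16.341)
(a + (-15682 - 7171)) + h = (28923 + (-15682 - 7171)) - 17632/1079 = (28923 - 22853) - 17632/1079 = 6070 - 17632/1079 = 6531898/1079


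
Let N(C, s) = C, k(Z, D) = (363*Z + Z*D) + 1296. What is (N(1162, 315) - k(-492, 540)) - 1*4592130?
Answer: -4147988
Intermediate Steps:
k(Z, D) = 1296 + 363*Z + D*Z (k(Z, D) = (363*Z + D*Z) + 1296 = 1296 + 363*Z + D*Z)
(N(1162, 315) - k(-492, 540)) - 1*4592130 = (1162 - (1296 + 363*(-492) + 540*(-492))) - 1*4592130 = (1162 - (1296 - 178596 - 265680)) - 4592130 = (1162 - 1*(-442980)) - 4592130 = (1162 + 442980) - 4592130 = 444142 - 4592130 = -4147988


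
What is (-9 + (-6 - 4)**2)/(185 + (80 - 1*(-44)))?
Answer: 91/309 ≈ 0.29450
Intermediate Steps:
(-9 + (-6 - 4)**2)/(185 + (80 - 1*(-44))) = (-9 + (-10)**2)/(185 + (80 + 44)) = (-9 + 100)/(185 + 124) = 91/309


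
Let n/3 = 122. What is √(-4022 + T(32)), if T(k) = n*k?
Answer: √7690 ≈ 87.693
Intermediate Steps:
n = 366 (n = 3*122 = 366)
T(k) = 366*k
√(-4022 + T(32)) = √(-4022 + 366*32) = √(-4022 + 11712) = √7690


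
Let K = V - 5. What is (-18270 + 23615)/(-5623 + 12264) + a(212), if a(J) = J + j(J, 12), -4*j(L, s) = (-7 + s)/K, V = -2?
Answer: 39603841/185948 ≈ 212.98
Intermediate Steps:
K = -7 (K = -2 - 5 = -7)
j(L, s) = -¼ + s/28 (j(L, s) = -(-7 + s)/(4*(-7)) = -(-7 + s)*(-1)/(4*7) = -(1 - s/7)/4 = -¼ + s/28)
a(J) = 5/28 + J (a(J) = J + (-¼ + (1/28)*12) = J + (-¼ + 3/7) = J + 5/28 = 5/28 + J)
(-18270 + 23615)/(-5623 + 12264) + a(212) = (-18270 + 23615)/(-5623 + 12264) + (5/28 + 212) = 5345/6641 + 5941/28 = 39603841/185948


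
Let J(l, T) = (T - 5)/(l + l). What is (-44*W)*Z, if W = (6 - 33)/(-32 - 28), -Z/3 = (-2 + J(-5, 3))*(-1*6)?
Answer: 16038/25 ≈ 641.52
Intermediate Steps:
J(l, T) = (-5 + T)/(2*l) (J(l, T) = (-5 + T)/((2*l)) = (-5 + T)*(1/(2*l)) = (-5 + T)/(2*l))
Z = -162/5 (Z = -3*(-2 + (½)*(-5 + 3)/(-5))*(-1*6) = -3*(-2 + (½)*(-⅕)*(-2))*(-6) = -3*(-2 + ⅕)*(-6) = -(-27)*(-6)/5 = -3*54/5 = -162/5 ≈ -32.400)
W = 9/20 (W = -27/(-60) = -27*(-1/60) = 9/20 ≈ 0.45000)
(-44*W)*Z = -44*9/20*(-162/5) = -99/5*(-162/5) = 16038/25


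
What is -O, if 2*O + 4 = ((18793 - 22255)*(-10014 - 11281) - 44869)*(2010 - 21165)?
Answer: 1411310154259/2 ≈ 7.0565e+11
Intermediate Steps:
O = -1411310154259/2 (O = -2 + (((18793 - 22255)*(-10014 - 11281) - 44869)*(2010 - 21165))/2 = -2 + ((-3462*(-21295) - 44869)*(-19155))/2 = -2 + ((73723290 - 44869)*(-19155))/2 = -2 + (73678421*(-19155))/2 = -2 + (½)*(-1411310154255) = -2 - 1411310154255/2 = -1411310154259/2 ≈ -7.0565e+11)
-O = -1*(-1411310154259/2) = 1411310154259/2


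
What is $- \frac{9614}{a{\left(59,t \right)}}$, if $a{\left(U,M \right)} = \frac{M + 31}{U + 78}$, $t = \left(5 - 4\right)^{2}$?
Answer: $- \frac{658559}{16} \approx -41160.0$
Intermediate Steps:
$t = 1$ ($t = 1^{2} = 1$)
$a{\left(U,M \right)} = \frac{31 + M}{78 + U}$
$- \frac{9614}{a{\left(59,t \right)}} = - \frac{9614}{\frac{1}{78 + 59} \left(31 + 1\right)} = - \frac{9614}{\frac{1}{137} \cdot 32} = - \frac{9614}{\frac{32}{137}} = \left(-9614\right) \frac{137}{32} = - \frac{658559}{16}$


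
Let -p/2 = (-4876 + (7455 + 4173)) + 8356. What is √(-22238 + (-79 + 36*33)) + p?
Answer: -30216 + I*√21129 ≈ -30216.0 + 145.36*I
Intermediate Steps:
p = -30216 (p = -2*((-4876 + (7455 + 4173)) + 8356) = -2*((-4876 + 11628) + 8356) = -2*(6752 + 8356) = -2*15108 = -30216)
√(-22238 + (-79 + 36*33)) + p = √(-22238 + (-79 + 36*33)) - 30216 = √(-22238 + (-79 + 1188)) - 30216 = √(-22238 + 1109) - 30216 = √(-21129) - 30216 = I*√21129 - 30216 = -30216 + I*√21129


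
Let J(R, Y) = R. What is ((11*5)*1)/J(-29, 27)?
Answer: -55/29 ≈ -1.8966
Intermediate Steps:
((11*5)*1)/J(-29, 27) = ((11*5)*1)/(-29) = (55*1)*(-1/29) = 55*(-1/29) = -55/29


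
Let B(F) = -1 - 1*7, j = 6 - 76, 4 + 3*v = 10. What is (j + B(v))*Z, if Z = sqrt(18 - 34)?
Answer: -312*I ≈ -312.0*I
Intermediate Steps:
v = 2 (v = -4/3 + (1/3)*10 = -4/3 + 10/3 = 2)
j = -70
B(F) = -8 (B(F) = -1 - 7 = -8)
Z = 4*I (Z = sqrt(-16) = 4*I ≈ 4.0*I)
(j + B(v))*Z = (-70 - 8)*(4*I) = -312*I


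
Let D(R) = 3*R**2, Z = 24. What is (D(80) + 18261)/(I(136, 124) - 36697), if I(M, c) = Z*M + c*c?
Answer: -12487/6019 ≈ -2.0746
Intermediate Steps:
I(M, c) = c**2 + 24*M (I(M, c) = 24*M + c*c = 24*M + c**2 = c**2 + 24*M)
(D(80) + 18261)/(I(136, 124) - 36697) = (3*80**2 + 18261)/((124**2 + 24*136) - 36697) = (3*6400 + 18261)/((15376 + 3264) - 36697) = (19200 + 18261)/(18640 - 36697) = 37461/(-18057) = 37461*(-1/18057) = -12487/6019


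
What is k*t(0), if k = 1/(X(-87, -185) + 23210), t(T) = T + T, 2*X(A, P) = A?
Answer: 0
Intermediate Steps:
X(A, P) = A/2
t(T) = 2*T
k = 2/46333 (k = 1/((1/2)*(-87) + 23210) = 1/(-87/2 + 23210) = 1/(46333/2) = 2/46333 ≈ 4.3166e-5)
k*t(0) = 2*(2*0)/46333 = (2/46333)*0 = 0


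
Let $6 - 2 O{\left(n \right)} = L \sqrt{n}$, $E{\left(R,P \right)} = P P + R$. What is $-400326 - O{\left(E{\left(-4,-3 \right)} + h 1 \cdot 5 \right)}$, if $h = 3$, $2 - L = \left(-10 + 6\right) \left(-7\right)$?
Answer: $-400329 - 26 \sqrt{5} \approx -4.0039 \cdot 10^{5}$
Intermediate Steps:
$L = -26$ ($L = 2 - \left(-10 + 6\right) \left(-7\right) = 2 - \left(-4\right) \left(-7\right) = 2 - 28 = -26$)
$E{\left(R,P \right)} = R + P^{2}$ ($E{\left(R,P \right)} = P^{2} + R = R + P^{2}$)
$O{\left(n \right)} = 3 + 13 \sqrt{n}$ ($O{\left(n \right)} = 3 - \frac{\left(-26\right) \sqrt{n}}{2} = 3 + 13 \sqrt{n}$)
$-400326 - O{\left(E{\left(-4,-3 \right)} + h 1 \cdot 5 \right)} = -400326 - \left(3 + 13 \sqrt{\left(-4 + \left(-3\right)^{2}\right) + 3 \cdot 1 \cdot 5}\right) = -400326 - \left(3 + 13 \sqrt{\left(-4 + 9\right) + 3 \cdot 5}\right) = -400326 - \left(3 + 13 \sqrt{5 + 15}\right) = -400326 - \left(3 + 13 \sqrt{20}\right) = -400326 - \left(3 + 13 \cdot 2 \sqrt{5}\right) = -400326 - \left(3 + 26 \sqrt{5}\right) = -400329 - 26 \sqrt{5}$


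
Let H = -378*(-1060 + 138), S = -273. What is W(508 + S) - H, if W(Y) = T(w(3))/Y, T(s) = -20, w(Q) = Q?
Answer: -16380256/47 ≈ -3.4852e+5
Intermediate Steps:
W(Y) = -20/Y
H = 348516 (H = -378*(-922) = 348516)
W(508 + S) - H = -20/(508 - 273) - 1*348516 = -20/235 - 348516 = -20*1/235 - 348516 = -4/47 - 348516 = -16380256/47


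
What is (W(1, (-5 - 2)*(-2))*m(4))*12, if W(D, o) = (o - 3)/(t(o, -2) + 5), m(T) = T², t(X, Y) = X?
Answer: 2112/19 ≈ 111.16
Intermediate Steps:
W(D, o) = (-3 + o)/(5 + o) (W(D, o) = (o - 3)/(o + 5) = (-3 + o)/(5 + o))
(W(1, (-5 - 2)*(-2))*m(4))*12 = (((-3 + (-5 - 2)*(-2))/(5 + (-5 - 2)*(-2)))*4²)*12 = (((-3 - 7*(-2))/(5 - 7*(-2)))*16)*12 = (((-3 + 14)/(5 + 14))*16)*12 = ((11/19)*16)*12 = (176/19)*12 = 2112/19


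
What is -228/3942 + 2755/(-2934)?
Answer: -213503/214182 ≈ -0.99683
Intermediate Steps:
-228/3942 + 2755/(-2934) = -228*1/3942 + 2755*(-1/2934) = -38/657 - 2755/2934 = -213503/214182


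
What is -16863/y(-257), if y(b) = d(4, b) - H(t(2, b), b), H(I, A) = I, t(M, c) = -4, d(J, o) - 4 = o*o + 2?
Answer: -2409/9437 ≈ -0.25527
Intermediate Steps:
d(J, o) = 6 + o**2 (d(J, o) = 4 + (o*o + 2) = 4 + (o**2 + 2) = 4 + (2 + o**2) = 6 + o**2)
y(b) = 10 + b**2 (y(b) = (6 + b**2) - 1*(-4) = (6 + b**2) + 4 = 10 + b**2)
-16863/y(-257) = -16863/(10 + (-257)**2) = -16863/(10 + 66049) = -16863/66059 = -16863*1/66059 = -2409/9437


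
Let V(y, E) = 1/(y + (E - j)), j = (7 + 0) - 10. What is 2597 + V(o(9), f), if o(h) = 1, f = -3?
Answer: 2598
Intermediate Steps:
j = -3 (j = 7 - 10 = -3)
V(y, E) = 1/(3 + E + y) (V(y, E) = 1/(y + (E - 1*(-3))) = 1/(y + (E + 3)) = 1/(y + (3 + E)) = 1/(3 + E + y))
2597 + V(o(9), f) = 2597 + 1/(3 - 3 + 1) = 2597 + 1/1 = 2597 + 1 = 2598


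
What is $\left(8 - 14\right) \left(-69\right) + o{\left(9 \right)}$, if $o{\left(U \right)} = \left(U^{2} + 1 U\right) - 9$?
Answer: $495$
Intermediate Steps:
$o{\left(U \right)} = -9 + U + U^{2}$ ($o{\left(U \right)} = \left(U^{2} + U\right) - 9 = \left(U + U^{2}\right) - 9 = -9 + U + U^{2}$)
$\left(8 - 14\right) \left(-69\right) + o{\left(9 \right)} = \left(8 - 14\right) \left(-69\right) + \left(-9 + 9 + 9^{2}\right) = \left(8 - 14\right) \left(-69\right) + \left(-9 + 9 + 81\right) = \left(-6\right) \left(-69\right) + 81 = 414 + 81 = 495$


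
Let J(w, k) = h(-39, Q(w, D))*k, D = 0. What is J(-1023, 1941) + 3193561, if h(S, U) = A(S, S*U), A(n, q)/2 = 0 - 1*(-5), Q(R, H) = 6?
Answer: 3212971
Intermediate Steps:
A(n, q) = 10 (A(n, q) = 2*(0 - 1*(-5)) = 2*(0 + 5) = 2*5 = 10)
h(S, U) = 10
J(w, k) = 10*k
J(-1023, 1941) + 3193561 = 10*1941 + 3193561 = 19410 + 3193561 = 3212971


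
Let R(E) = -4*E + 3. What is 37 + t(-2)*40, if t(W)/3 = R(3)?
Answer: -1043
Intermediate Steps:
R(E) = 3 - 4*E
t(W) = -27 (t(W) = 3*(3 - 4*3) = 3*(3 - 12) = 3*(-9) = -27)
37 + t(-2)*40 = 37 - 27*40 = 37 - 1080 = -1043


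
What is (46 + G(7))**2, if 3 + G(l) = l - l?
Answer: 1849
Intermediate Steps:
G(l) = -3 (G(l) = -3 + (l - l) = -3 + 0 = -3)
(46 + G(7))**2 = (46 - 3)**2 = 43**2 = 1849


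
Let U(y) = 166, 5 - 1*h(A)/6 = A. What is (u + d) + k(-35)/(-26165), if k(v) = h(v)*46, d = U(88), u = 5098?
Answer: 27544304/5233 ≈ 5263.6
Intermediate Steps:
h(A) = 30 - 6*A
d = 166
k(v) = 1380 - 276*v (k(v) = (30 - 6*v)*46 = 1380 - 276*v)
(u + d) + k(-35)/(-26165) = (5098 + 166) + (1380 - 276*(-35))/(-26165) = 5264 + (1380 + 9660)*(-1/26165) = 5264 + 11040*(-1/26165) = 5264 - 2208/5233 = 27544304/5233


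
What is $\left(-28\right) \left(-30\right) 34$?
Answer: $28560$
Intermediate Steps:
$\left(-28\right) \left(-30\right) 34 = 840 \cdot 34 = 28560$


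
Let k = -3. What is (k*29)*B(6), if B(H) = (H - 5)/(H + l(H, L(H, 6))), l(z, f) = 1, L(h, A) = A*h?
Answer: -87/7 ≈ -12.429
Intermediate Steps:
B(H) = (-5 + H)/(1 + H) (B(H) = (H - 5)/(H + 1) = (-5 + H)/(1 + H))
(k*29)*B(6) = (-3*29)*((-5 + 6)/(1 + 6)) = -87/7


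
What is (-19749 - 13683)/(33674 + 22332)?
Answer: -16716/28003 ≈ -0.59694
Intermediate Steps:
(-19749 - 13683)/(33674 + 22332) = -33432/56006 = -33432*1/56006 = -16716/28003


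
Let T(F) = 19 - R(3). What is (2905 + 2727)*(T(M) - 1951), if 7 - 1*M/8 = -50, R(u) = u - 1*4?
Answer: -10875392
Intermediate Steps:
R(u) = -4 + u (R(u) = u - 4 = -4 + u)
M = 456 (M = 56 - 8*(-50) = 56 + 400 = 456)
T(F) = 20 (T(F) = 19 - (-4 + 3) = 19 - 1*(-1) = 19 + 1 = 20)
(2905 + 2727)*(T(M) - 1951) = (2905 + 2727)*(20 - 1951) = 5632*(-1931) = -10875392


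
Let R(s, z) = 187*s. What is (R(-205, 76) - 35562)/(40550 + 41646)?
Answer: -73897/82196 ≈ -0.89903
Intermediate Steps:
(R(-205, 76) - 35562)/(40550 + 41646) = (187*(-205) - 35562)/(40550 + 41646) = (-38335 - 35562)/82196 = -73897*1/82196 = -73897/82196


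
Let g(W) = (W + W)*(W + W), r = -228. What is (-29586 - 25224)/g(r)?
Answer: -3045/11552 ≈ -0.26359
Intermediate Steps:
g(W) = 4*W² (g(W) = (2*W)*(2*W) = 4*W²)
(-29586 - 25224)/g(r) = (-29586 - 25224)/((4*(-228)²)) = -54810/(4*51984) = -54810/207936 = -54810*1/207936 = -3045/11552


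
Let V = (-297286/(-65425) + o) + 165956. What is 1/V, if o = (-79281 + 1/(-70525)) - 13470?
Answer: 184563925/13511840770814 ≈ 1.3659e-5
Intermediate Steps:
o = -6541264276/70525 (o = (-79281 - 1/70525) - 13470 = -5591292526/70525 - 13470 = -6541264276/70525 ≈ -92751.)
V = 13511840770814/184563925 (V = (-297286/(-65425) - 6541264276/70525) + 165956 = (-297286*(-1/65425) - 6541264276/70525) + 165956 = (297286/65425 - 6541264276/70525) + 165956 = -17117649966486/184563925 + 165956 = 13511840770814/184563925 ≈ 73210.)
1/V = 1/(13511840770814/184563925) = 184563925/13511840770814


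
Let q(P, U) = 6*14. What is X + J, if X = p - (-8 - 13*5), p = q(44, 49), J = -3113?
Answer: -2956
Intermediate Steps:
q(P, U) = 84
p = 84
X = 157 (X = 84 - (-8 - 13*5) = 84 - (-8 - 65) = 84 - 1*(-73) = 84 + 73 = 157)
X + J = 157 - 3113 = -2956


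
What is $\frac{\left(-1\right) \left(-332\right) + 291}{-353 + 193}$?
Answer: $- \frac{623}{160} \approx -3.8937$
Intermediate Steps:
$\frac{\left(-1\right) \left(-332\right) + 291}{-353 + 193} = \frac{332 + 291}{-160} = 623 \left(- \frac{1}{160}\right) = - \frac{623}{160}$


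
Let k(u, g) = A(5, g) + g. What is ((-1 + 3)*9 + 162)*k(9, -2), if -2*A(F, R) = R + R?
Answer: 0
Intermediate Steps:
A(F, R) = -R (A(F, R) = -(R + R)/2 = -R)
k(u, g) = 0 (k(u, g) = -g + g = 0)
((-1 + 3)*9 + 162)*k(9, -2) = ((-1 + 3)*9 + 162)*0 = (2*9 + 162)*0 = (18 + 162)*0 = 180*0 = 0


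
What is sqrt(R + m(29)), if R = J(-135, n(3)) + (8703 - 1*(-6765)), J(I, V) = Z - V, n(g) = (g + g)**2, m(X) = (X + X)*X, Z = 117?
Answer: sqrt(17231) ≈ 131.27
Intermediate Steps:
m(X) = 2*X**2 (m(X) = (2*X)*X = 2*X**2)
n(g) = 4*g**2 (n(g) = (2*g)**2 = 4*g**2)
J(I, V) = 117 - V
R = 15549 (R = (117 - 4*3**2) + (8703 - 1*(-6765)) = (117 - 4*9) + (8703 + 6765) = (117 - 1*36) + 15468 = (117 - 36) + 15468 = 81 + 15468 = 15549)
sqrt(R + m(29)) = sqrt(15549 + 2*29**2) = sqrt(15549 + 2*841) = sqrt(15549 + 1682) = sqrt(17231)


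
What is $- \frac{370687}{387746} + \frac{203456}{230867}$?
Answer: $- \frac{6690145453}{89517755782} \approx -0.074735$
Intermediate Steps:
$- \frac{370687}{387746} + \frac{203456}{230867} = - \frac{6690145453}{89517755782}$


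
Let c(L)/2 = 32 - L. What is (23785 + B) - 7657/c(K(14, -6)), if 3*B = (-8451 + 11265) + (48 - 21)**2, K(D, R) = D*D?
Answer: 8196505/328 ≈ 24989.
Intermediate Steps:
K(D, R) = D**2
c(L) = 64 - 2*L (c(L) = 2*(32 - L) = 64 - 2*L)
B = 1181 (B = ((-8451 + 11265) + (48 - 21)**2)/3 = (2814 + 27**2)/3 = (2814 + 729)/3 = (1/3)*3543 = 1181)
(23785 + B) - 7657/c(K(14, -6)) = (23785 + 1181) - 7657/(64 - 2*14**2) = 24966 - 7657/(64 - 2*196) = 24966 - 7657/(64 - 392) = 24966 - 7657/(-328) = 24966 - 7657*(-1/328) = 24966 + 7657/328 = 8196505/328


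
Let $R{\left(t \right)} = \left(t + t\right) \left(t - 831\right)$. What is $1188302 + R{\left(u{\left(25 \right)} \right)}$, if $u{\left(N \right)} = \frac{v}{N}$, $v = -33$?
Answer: $\frac{744062078}{625} \approx 1.1905 \cdot 10^{6}$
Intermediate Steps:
$u{\left(N \right)} = - \frac{33}{N}$
$R{\left(t \right)} = 2 t \left(-831 + t\right)$
$1188302 + R{\left(u{\left(25 \right)} \right)} = 1188302 + 2 \left(- \frac{33}{25}\right) \left(-831 - \frac{33}{25}\right) = 1188302 + 2 \left(- \frac{33}{25}\right) \left(- \frac{20808}{25}\right) = 1188302 + \frac{1373328}{625} = \frac{744062078}{625}$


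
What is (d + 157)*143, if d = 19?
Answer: 25168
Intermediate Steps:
(d + 157)*143 = (19 + 157)*143 = 176*143 = 25168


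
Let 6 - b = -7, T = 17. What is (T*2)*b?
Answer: 442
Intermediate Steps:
b = 13 (b = 6 - 1*(-7) = 6 + 7 = 13)
(T*2)*b = (17*2)*13 = 34*13 = 442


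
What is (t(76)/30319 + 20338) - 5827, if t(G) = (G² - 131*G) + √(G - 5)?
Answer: 439954829/30319 + √71/30319 ≈ 14511.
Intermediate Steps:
t(G) = G² + √(-5 + G) - 131*G (t(G) = (G² - 131*G) + √(-5 + G) = G² + √(-5 + G) - 131*G)
(t(76)/30319 + 20338) - 5827 = ((76² + √(-5 + 76) - 131*76)/30319 + 20338) - 5827 = ((5776 + √71 - 9956)*(1/30319) + 20338) - 5827 = ((-4180 + √71)*(1/30319) + 20338) - 5827 = ((-4180/30319 + √71/30319) + 20338) - 5827 = (616623642/30319 + √71/30319) - 5827 = 439954829/30319 + √71/30319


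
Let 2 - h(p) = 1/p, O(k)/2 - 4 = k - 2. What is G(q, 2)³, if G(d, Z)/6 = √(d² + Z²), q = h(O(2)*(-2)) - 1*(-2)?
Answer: 141723*√5249/512 ≈ 20054.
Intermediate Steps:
O(k) = 4 + 2*k (O(k) = 8 + 2*(k - 2) = 8 + 2*(-2 + k) = 8 + (-4 + 2*k) = 4 + 2*k)
h(p) = 2 - 1/p
q = 65/16 (q = (2 - 1/((4 + 2*2)*(-2))) - 1*(-2) = (2 - 1/((4 + 4)*(-2))) + 2 = (2 - 1/(8*(-2))) + 2 = (2 - 1/(-16)) + 2 = (2 - 1*(-1/16)) + 2 = (2 + 1/16) + 2 = 33/16 + 2 = 65/16 ≈ 4.0625)
G(d, Z) = 6*√(Z² + d²) (G(d, Z) = 6*√(d² + Z²) = 6*√(Z² + d²))
G(q, 2)³ = (6*√(2² + (65/16)²))³ = (6*√(4 + 4225/256))³ = (6*√(5249/256))³ = (6*(√5249/16))³ = (3*√5249/8)³ = 141723*√5249/512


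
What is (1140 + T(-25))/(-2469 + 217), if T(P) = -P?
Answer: -1165/2252 ≈ -0.51732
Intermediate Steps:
(1140 + T(-25))/(-2469 + 217) = (1140 - 1*(-25))/(-2469 + 217) = (1140 + 25)/(-2252) = 1165*(-1/2252) = -1165/2252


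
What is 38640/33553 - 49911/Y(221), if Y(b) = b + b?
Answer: -127506531/1140802 ≈ -111.77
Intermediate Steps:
Y(b) = 2*b
38640/33553 - 49911/Y(221) = 38640/33553 - 49911/(2*221) = 38640*(1/33553) - 49911/442 = 38640/33553 - 49911*1/442 = 38640/33553 - 49911/442 = -127506531/1140802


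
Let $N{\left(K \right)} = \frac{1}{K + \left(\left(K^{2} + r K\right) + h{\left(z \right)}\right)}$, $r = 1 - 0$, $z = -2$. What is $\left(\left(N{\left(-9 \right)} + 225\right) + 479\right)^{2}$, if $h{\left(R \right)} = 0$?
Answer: $\frac{1967188609}{3969} \approx 4.9564 \cdot 10^{5}$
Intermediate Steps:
$r = 1$ ($r = 1 + 0 = 1$)
$N{\left(K \right)} = \frac{1}{K^{2} + 2 K}$ ($N{\left(K \right)} = \frac{1}{K + \left(\left(K^{2} + 1 K\right) + 0\right)} = \frac{1}{K + \left(\left(K^{2} + K\right) + 0\right)} = \frac{1}{K + \left(\left(K + K^{2}\right) + 0\right)} = \frac{1}{K + \left(K + K^{2}\right)} = \frac{1}{K^{2} + 2 K}$)
$\left(\left(N{\left(-9 \right)} + 225\right) + 479\right)^{2} = \left(\left(\frac{1}{\left(-9\right) \left(2 - 9\right)} + 225\right) + 479\right)^{2} = \left(\left(- \frac{1}{9 \left(-7\right)} + 225\right) + 479\right)^{2} = \left(\left(\left(- \frac{1}{9}\right) \left(- \frac{1}{7}\right) + 225\right) + 479\right)^{2} = \left(\left(\frac{1}{63} + 225\right) + 479\right)^{2} = \left(\frac{14176}{63} + 479\right)^{2} = \left(\frac{44353}{63}\right)^{2} = \frac{1967188609}{3969}$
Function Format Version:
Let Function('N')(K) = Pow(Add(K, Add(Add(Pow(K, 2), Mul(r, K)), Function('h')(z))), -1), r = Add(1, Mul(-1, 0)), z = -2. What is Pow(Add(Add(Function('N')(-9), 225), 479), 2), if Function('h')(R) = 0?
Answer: Rational(1967188609, 3969) ≈ 4.9564e+5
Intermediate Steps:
r = 1 (r = Add(1, 0) = 1)
Function('N')(K) = Pow(Add(Pow(K, 2), Mul(2, K)), -1) (Function('N')(K) = Pow(Add(K, Add(Add(Pow(K, 2), Mul(1, K)), 0)), -1) = Pow(Add(K, Add(Add(Pow(K, 2), K), 0)), -1) = Pow(Add(K, Add(Add(K, Pow(K, 2)), 0)), -1) = Pow(Add(K, Add(K, Pow(K, 2))), -1) = Pow(Add(Pow(K, 2), Mul(2, K)), -1))
Pow(Add(Add(Function('N')(-9), 225), 479), 2) = Pow(Add(Add(Mul(Pow(-9, -1), Pow(Add(2, -9), -1)), 225), 479), 2) = Pow(Add(Add(Mul(Rational(-1, 9), Pow(-7, -1)), 225), 479), 2) = Pow(Add(Add(Mul(Rational(-1, 9), Rational(-1, 7)), 225), 479), 2) = Pow(Add(Add(Rational(1, 63), 225), 479), 2) = Pow(Add(Rational(14176, 63), 479), 2) = Pow(Rational(44353, 63), 2) = Rational(1967188609, 3969)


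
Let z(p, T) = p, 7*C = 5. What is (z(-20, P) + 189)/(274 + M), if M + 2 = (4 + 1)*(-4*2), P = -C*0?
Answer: 169/232 ≈ 0.72845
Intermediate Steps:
C = 5/7 (C = (⅐)*5 = 5/7 ≈ 0.71429)
P = 0 (P = -1*5/7*0 = -5/7*0 = 0)
M = -42 (M = -2 + (4 + 1)*(-4*2) = -2 + 5*(-8) = -2 - 40 = -42)
(z(-20, P) + 189)/(274 + M) = (-20 + 189)/(274 - 42) = 169/232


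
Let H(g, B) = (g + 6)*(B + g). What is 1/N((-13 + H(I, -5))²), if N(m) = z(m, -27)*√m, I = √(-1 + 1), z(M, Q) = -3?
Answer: -1/129 ≈ -0.0077519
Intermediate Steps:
I = 0 (I = √0 = 0)
H(g, B) = (6 + g)*(B + g)
N(m) = -3*√m
1/N((-13 + H(I, -5))²) = 1/(-3*√((-13 + (0² + 6*(-5) + 6*0 - 5*0))²)) = 1/(-3*√((-13 + (0 - 30 + 0 + 0))²)) = 1/(-3*√((-13 - 30)²)) = 1/(-3*√((-43)²)) = 1/(-3*√1849) = 1/(-3*43) = 1/(-129) = -1/129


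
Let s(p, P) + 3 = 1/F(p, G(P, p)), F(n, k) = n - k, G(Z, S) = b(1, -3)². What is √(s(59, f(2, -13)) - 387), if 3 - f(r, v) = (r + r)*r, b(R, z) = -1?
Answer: I*√1311902/58 ≈ 19.748*I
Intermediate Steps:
G(Z, S) = 1 (G(Z, S) = (-1)² = 1)
f(r, v) = 3 - 2*r² (f(r, v) = 3 - (r + r)*r = 3 - 2*r*r = 3 - 2*r²)
s(p, P) = -3 + 1/(-1 + p) (s(p, P) = -3 + 1/(p - 1*1) = -3 + 1/(p - 1) = -3 + 1/(-1 + p))
√(s(59, f(2, -13)) - 387) = √((4 - 3*59)/(-1 + 59) - 387) = √((4 - 177)/58 - 387) = √((1/58)*(-173) - 387) = √(-173/58 - 387) = √(-22619/58) = I*√1311902/58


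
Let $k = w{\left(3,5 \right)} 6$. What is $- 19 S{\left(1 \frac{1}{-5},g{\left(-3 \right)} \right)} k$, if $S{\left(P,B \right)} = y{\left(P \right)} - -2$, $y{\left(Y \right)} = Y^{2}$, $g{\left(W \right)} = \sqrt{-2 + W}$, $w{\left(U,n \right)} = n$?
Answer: $- \frac{5814}{5} \approx -1162.8$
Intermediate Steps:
$S{\left(P,B \right)} = 2 + P^{2}$ ($S{\left(P,B \right)} = P^{2} - -2 = P^{2} + 2 = 2 + P^{2}$)
$k = 30$ ($k = 5 \cdot 6 = 30$)
$- 19 S{\left(1 \frac{1}{-5},g{\left(-3 \right)} \right)} k = - 19 \left(2 + \left(1 \frac{1}{-5}\right)^{2}\right) 30 = - 19 \left(2 + \left(1 \left(- \frac{1}{5}\right)\right)^{2}\right) 30 = - 19 \left(2 + \left(- \frac{1}{5}\right)^{2}\right) 30 = - 19 \left(2 + \frac{1}{25}\right) 30 = \left(-19\right) \frac{51}{25} \cdot 30 = \left(- \frac{969}{25}\right) 30 = - \frac{5814}{5}$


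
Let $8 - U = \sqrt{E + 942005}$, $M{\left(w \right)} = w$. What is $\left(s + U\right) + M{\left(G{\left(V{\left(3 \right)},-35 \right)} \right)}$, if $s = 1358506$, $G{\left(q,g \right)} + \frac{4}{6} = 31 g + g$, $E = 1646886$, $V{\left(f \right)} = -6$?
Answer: $\frac{4072180}{3} - \sqrt{2588891} \approx 1.3558 \cdot 10^{6}$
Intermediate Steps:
$G{\left(q,g \right)} = - \frac{2}{3} + 32 g$ ($G{\left(q,g \right)} = - \frac{2}{3} + \left(31 g + g\right) = - \frac{2}{3} + 32 g$)
$U = 8 - \sqrt{2588891}$ ($U = 8 - \sqrt{1646886 + 942005} = 8 - \sqrt{2588891} \approx -1601.0$)
$\left(s + U\right) + M{\left(G{\left(V{\left(3 \right)},-35 \right)} \right)} = \left(1358506 + \left(8 - \sqrt{2588891}\right)\right) + \left(- \frac{2}{3} + 32 \left(-35\right)\right) = \left(1358514 - \sqrt{2588891}\right) - \frac{3362}{3} = \frac{4072180}{3} - \sqrt{2588891}$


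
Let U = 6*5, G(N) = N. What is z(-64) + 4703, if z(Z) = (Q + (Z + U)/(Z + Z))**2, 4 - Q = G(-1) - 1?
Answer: 19424289/4096 ≈ 4742.3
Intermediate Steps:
U = 30
Q = 6 (Q = 4 - (-1 - 1) = 4 - 1*(-2) = 4 + 2 = 6)
z(Z) = (6 + (30 + Z)/(2*Z))**2 (z(Z) = (6 + (Z + 30)/(Z + Z))**2 = (6 + (30 + Z)/((2*Z)))**2 = (6 + (30 + Z)*(1/(2*Z)))**2 = (6 + (30 + Z)/(2*Z))**2)
z(-64) + 4703 = (1/4)*(30 + 13*(-64))**2/(-64)**2 + 4703 = (1/4)*(1/4096)*(30 - 832)**2 + 4703 = (1/4)*(1/4096)*(-802)**2 + 4703 = (1/4)*(1/4096)*643204 + 4703 = 160801/4096 + 4703 = 19424289/4096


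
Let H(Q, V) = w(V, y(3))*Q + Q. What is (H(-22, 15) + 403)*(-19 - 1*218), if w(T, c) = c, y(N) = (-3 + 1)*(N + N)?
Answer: -152865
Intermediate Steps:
y(N) = -4*N
H(Q, V) = -11*Q (H(Q, V) = (-4*3)*Q + Q = -12*Q + Q = -11*Q)
(H(-22, 15) + 403)*(-19 - 1*218) = (-11*(-22) + 403)*(-19 - 1*218) = (242 + 403)*(-19 - 218) = 645*(-237) = -152865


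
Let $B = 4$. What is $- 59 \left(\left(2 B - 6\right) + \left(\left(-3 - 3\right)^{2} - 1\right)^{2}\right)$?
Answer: $-72393$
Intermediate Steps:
$- 59 \left(\left(2 B - 6\right) + \left(\left(-3 - 3\right)^{2} - 1\right)^{2}\right) = - 59 \left(\left(2 \cdot 4 - 6\right) + \left(\left(-3 - 3\right)^{2} - 1\right)^{2}\right) = - 59 \left(\left(8 - 6\right) + \left(\left(-3 - 3\right)^{2} - 1\right)^{2}\right) = - 59 \left(2 + \left(\left(-6\right)^{2} - 1\right)^{2}\right) = - 59 \left(2 + \left(36 - 1\right)^{2}\right) = - 59 \left(2 + 35^{2}\right) = - 59 \left(2 + 1225\right) = \left(-59\right) 1227 = -72393$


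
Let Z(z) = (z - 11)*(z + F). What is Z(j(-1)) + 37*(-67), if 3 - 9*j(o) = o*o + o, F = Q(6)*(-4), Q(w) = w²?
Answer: -8519/9 ≈ -946.56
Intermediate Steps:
F = -144 (F = 6²*(-4) = 36*(-4) = -144)
j(o) = ⅓ - o/9 - o²/9 (j(o) = ⅓ - (o*o + o)/9 = ⅓ - (o² + o)/9 = ⅓ - (o + o²)/9 = ⅓ + (-o/9 - o²/9) = ⅓ - o/9 - o²/9)
Z(z) = (-144 + z)*(-11 + z) (Z(z) = (z - 11)*(z - 144) = (-11 + z)*(-144 + z) = (-144 + z)*(-11 + z))
Z(j(-1)) + 37*(-67) = (1584 + (⅓ - ⅑*(-1) - ⅑*(-1)²)² - 155*(⅓ - ⅑*(-1) - ⅑*(-1)²)) + 37*(-67) = (1584 + (⅓ + ⅑ - ⅑*1)² - 155*(⅓ + ⅑ - ⅑*1)) - 2479 = (1584 + (⅓ + ⅑ - ⅑)² - 155*(⅓ + ⅑ - ⅑)) - 2479 = (1584 + (⅓)² - 155*⅓) - 2479 = (1584 + ⅑ - 155/3) - 2479 = 13792/9 - 2479 = -8519/9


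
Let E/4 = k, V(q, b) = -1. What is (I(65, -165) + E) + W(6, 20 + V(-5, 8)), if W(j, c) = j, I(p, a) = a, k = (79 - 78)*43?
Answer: 13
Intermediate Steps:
k = 43 (k = 1*43 = 43)
E = 172 (E = 4*43 = 172)
(I(65, -165) + E) + W(6, 20 + V(-5, 8)) = (-165 + 172) + 6 = 7 + 6 = 13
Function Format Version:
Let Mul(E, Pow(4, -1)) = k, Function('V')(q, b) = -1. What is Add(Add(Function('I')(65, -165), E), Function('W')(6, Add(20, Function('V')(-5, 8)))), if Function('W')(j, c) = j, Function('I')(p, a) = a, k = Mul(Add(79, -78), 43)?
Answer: 13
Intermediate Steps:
k = 43 (k = Mul(1, 43) = 43)
E = 172 (E = Mul(4, 43) = 172)
Add(Add(Function('I')(65, -165), E), Function('W')(6, Add(20, Function('V')(-5, 8)))) = Add(Add(-165, 172), 6) = Add(7, 6) = 13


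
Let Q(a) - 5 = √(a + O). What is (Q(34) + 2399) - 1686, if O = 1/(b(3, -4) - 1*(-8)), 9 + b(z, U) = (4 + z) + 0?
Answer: 718 + √1230/6 ≈ 723.85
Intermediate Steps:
b(z, U) = -5 + z (b(z, U) = -9 + ((4 + z) + 0) = -9 + (4 + z) = -5 + z)
O = ⅙ (O = 1/((-5 + 3) - 1*(-8)) = 1/(-2 + 8) = 1/6 = ⅙ ≈ 0.16667)
Q(a) = 5 + √(⅙ + a) (Q(a) = 5 + √(a + ⅙) = 5 + √(⅙ + a))
(Q(34) + 2399) - 1686 = ((5 + √(6 + 36*34)/6) + 2399) - 1686 = ((5 + √(6 + 1224)/6) + 2399) - 1686 = ((5 + √1230/6) + 2399) - 1686 = (2404 + √1230/6) - 1686 = 718 + √1230/6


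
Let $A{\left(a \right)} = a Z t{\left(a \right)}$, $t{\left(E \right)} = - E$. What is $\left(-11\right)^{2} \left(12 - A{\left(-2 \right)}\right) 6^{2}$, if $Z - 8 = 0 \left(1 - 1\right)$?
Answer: $191664$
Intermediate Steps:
$Z = 8$ ($Z = 8 + 0 \left(1 - 1\right) = 8 + 0 \cdot 0 = 8 + 0 = 8$)
$A{\left(a \right)} = - 8 a^{2}$ ($A{\left(a \right)} = a 8 \left(- a\right) = 8 a \left(- a\right) = - 8 a^{2}$)
$\left(-11\right)^{2} \left(12 - A{\left(-2 \right)}\right) 6^{2} = \left(-11\right)^{2} \left(12 - - 8 \left(-2\right)^{2}\right) 6^{2} = 121 \left(12 - \left(-8\right) 4\right) 36 = 121 \left(12 - -32\right) 36 = 121 \left(12 + 32\right) 36 = 121 \cdot 44 \cdot 36 = 121 \cdot 1584 = 191664$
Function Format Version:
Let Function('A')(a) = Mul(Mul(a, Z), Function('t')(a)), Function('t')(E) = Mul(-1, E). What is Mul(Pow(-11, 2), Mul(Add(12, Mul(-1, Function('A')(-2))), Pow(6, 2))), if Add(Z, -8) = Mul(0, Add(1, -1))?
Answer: 191664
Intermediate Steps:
Z = 8 (Z = Add(8, Mul(0, Add(1, -1))) = Add(8, Mul(0, 0)) = Add(8, 0) = 8)
Function('A')(a) = Mul(-8, Pow(a, 2)) (Function('A')(a) = Mul(Mul(a, 8), Mul(-1, a)) = Mul(Mul(8, a), Mul(-1, a)) = Mul(-8, Pow(a, 2)))
Mul(Pow(-11, 2), Mul(Add(12, Mul(-1, Function('A')(-2))), Pow(6, 2))) = Mul(Pow(-11, 2), Mul(Add(12, Mul(-1, Mul(-8, Pow(-2, 2)))), Pow(6, 2))) = Mul(121, Mul(Add(12, Mul(-1, Mul(-8, 4))), 36)) = Mul(121, Mul(Add(12, Mul(-1, -32)), 36)) = Mul(121, Mul(Add(12, 32), 36)) = Mul(121, Mul(44, 36)) = Mul(121, 1584) = 191664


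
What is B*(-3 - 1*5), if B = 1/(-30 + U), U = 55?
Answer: -8/25 ≈ -0.32000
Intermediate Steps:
B = 1/25 (B = 1/(-30 + 55) = 1/25 ≈ 0.040000)
B*(-3 - 1*5) = (-3 - 1*5)/25 = (-3 - 5)/25 = (1/25)*(-8) = -8/25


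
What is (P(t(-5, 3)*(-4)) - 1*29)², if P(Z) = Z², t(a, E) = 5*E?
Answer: 12752041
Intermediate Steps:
(P(t(-5, 3)*(-4)) - 1*29)² = (((5*3)*(-4))² - 1*29)² = ((15*(-4))² - 29)² = ((-60)² - 29)² = (3600 - 29)² = 3571² = 12752041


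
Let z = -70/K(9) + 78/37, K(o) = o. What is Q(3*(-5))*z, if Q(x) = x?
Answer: 9440/111 ≈ 85.045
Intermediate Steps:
z = -1888/333 (z = -70/9 + 78/37 = -1888/333 ≈ -5.6697)
Q(3*(-5))*z = (3*(-5))*(-1888/333) = -15*(-1888/333) = 9440/111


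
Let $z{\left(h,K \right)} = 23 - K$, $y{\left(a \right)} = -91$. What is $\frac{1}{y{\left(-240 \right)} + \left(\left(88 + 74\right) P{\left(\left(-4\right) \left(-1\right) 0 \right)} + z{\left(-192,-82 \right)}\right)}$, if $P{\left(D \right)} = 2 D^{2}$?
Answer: $\frac{1}{14} \approx 0.071429$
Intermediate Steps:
$\frac{1}{y{\left(-240 \right)} + \left(\left(88 + 74\right) P{\left(\left(-4\right) \left(-1\right) 0 \right)} + z{\left(-192,-82 \right)}\right)} = \frac{1}{-91 + \left(\left(88 + 74\right) 2 \left(\left(-4\right) \left(-1\right) 0\right)^{2} + \left(23 - -82\right)\right)} = \frac{1}{-91 + \left(162 \cdot 2 \left(4 \cdot 0\right)^{2} + \left(23 + 82\right)\right)} = \frac{1}{-91 + \left(162 \cdot 2 \cdot 0^{2} + 105\right)} = \frac{1}{-91 + \left(162 \cdot 2 \cdot 0 + 105\right)} = \frac{1}{-91 + \left(162 \cdot 0 + 105\right)} = \frac{1}{-91 + \left(0 + 105\right)} = \frac{1}{-91 + 105} = \frac{1}{14}$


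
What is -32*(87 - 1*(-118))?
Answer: -6560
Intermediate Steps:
-32*(87 - 1*(-118)) = -32*(87 + 118) = -32*205 = -6560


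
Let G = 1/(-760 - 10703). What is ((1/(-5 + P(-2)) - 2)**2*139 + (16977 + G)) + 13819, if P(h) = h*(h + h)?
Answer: 1072321616/34389 ≈ 31182.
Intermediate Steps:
P(h) = 2*h**2 (P(h) = h*(2*h) = 2*h**2)
G = -1/11463 (G = 1/(-11463) = -1/11463 ≈ -8.7237e-5)
((1/(-5 + P(-2)) - 2)**2*139 + (16977 + G)) + 13819 = ((1/(-5 + 2*(-2)**2) - 2)**2*139 + (16977 - 1/11463)) + 13819 = ((1/(-5 + 2*4) - 2)**2*139 + 194607350/11463) + 13819 = ((1/(-5 + 8) - 2)**2*139 + 194607350/11463) + 13819 = ((1/3 - 2)**2*139 + 194607350/11463) + 13819 = ((-5/3)**2*139 + 194607350/11463) + 13819 = ((25/9)*139 + 194607350/11463) + 13819 = (3475/9 + 194607350/11463) + 13819 = 597100025/34389 + 13819 = 1072321616/34389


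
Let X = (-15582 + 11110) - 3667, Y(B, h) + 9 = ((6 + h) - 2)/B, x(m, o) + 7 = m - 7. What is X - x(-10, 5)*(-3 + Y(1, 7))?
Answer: -8163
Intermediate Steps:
x(m, o) = -14 + m (x(m, o) = -7 + (m - 7) = -7 + (-7 + m) = -14 + m)
Y(B, h) = -9 + (4 + h)/B (Y(B, h) = -9 + ((6 + h) - 2)/B = -9 + (4 + h)/B)
X = -8139 (X = -4472 - 3667 = -8139)
X - x(-10, 5)*(-3 + Y(1, 7)) = -8139 - (-14 - 10)*(-3 + (4 + 7 - 9*1)/1) = -8139 - (-24)*(-3 + 1*(4 + 7 - 9)) = -8139 - (-24)*(-3 + 1*2) = -8139 - (-24)*(-3 + 2) = -8139 - (-24)*(-1) = -8139 - 1*24 = -8139 - 24 = -8163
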